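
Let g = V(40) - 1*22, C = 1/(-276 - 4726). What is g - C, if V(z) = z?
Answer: 90037/5002 ≈ 18.000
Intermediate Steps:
C = -1/5002 (C = 1/(-5002) = -1/5002 ≈ -0.00019992)
g = 18 (g = 40 - 1*22 = 40 - 22 = 18)
g - C = 18 - 1*(-1/5002) = 18 + 1/5002 = 90037/5002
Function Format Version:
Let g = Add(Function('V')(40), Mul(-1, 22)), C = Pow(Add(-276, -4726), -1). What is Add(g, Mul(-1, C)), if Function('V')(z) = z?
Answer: Rational(90037, 5002) ≈ 18.000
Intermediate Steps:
C = Rational(-1, 5002) (C = Pow(-5002, -1) = Rational(-1, 5002) ≈ -0.00019992)
g = 18 (g = Add(40, Mul(-1, 22)) = Add(40, -22) = 18)
Add(g, Mul(-1, C)) = Add(18, Mul(-1, Rational(-1, 5002))) = Add(18, Rational(1, 5002)) = Rational(90037, 5002)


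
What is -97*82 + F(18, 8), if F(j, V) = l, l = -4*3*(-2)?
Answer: -7930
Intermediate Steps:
l = 24 (l = -12*(-2) = 24)
F(j, V) = 24
-97*82 + F(18, 8) = -97*82 + 24 = -7954 + 24 = -7930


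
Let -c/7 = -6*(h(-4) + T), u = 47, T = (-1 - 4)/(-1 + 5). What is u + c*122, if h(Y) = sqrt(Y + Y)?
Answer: -6358 + 10248*I*sqrt(2) ≈ -6358.0 + 14493.0*I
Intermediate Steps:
T = -5/4 ≈ -1.2500
h(Y) = sqrt(2)*sqrt(Y) (h(Y) = sqrt(2*Y) = sqrt(2)*sqrt(Y))
c = -105/2 + 84*I*sqrt(2) (c = -(-42)*(sqrt(2)*sqrt(-4) - 5/4) = -(-42)*(sqrt(2)*(2*I) - 5/4) = -(-42)*(2*I*sqrt(2) - 5/4) = -(-42)*(-5/4 + 2*I*sqrt(2)) = -7*(15/2 - 12*I*sqrt(2)) = -105/2 + 84*I*sqrt(2) ≈ -52.5 + 118.79*I)
u + c*122 = 47 + (-105/2 + 84*I*sqrt(2))*122 = 47 + (-6405 + 10248*I*sqrt(2)) = -6358 + 10248*I*sqrt(2)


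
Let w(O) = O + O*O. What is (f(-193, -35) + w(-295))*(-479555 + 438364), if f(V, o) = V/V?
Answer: -3572536621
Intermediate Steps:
f(V, o) = 1
w(O) = O + O²
(f(-193, -35) + w(-295))*(-479555 + 438364) = (1 - 295*(1 - 295))*(-479555 + 438364) = (1 - 295*(-294))*(-41191) = (1 + 86730)*(-41191) = 86731*(-41191) = -3572536621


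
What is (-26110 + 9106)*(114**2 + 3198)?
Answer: -275362776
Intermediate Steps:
(-26110 + 9106)*(114**2 + 3198) = -17004*(12996 + 3198) = -17004*16194 = -275362776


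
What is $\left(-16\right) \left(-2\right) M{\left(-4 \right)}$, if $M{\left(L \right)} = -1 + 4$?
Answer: $96$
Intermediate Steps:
$M{\left(L \right)} = 3$
$\left(-16\right) \left(-2\right) M{\left(-4 \right)} = \left(-16\right) \left(-2\right) 3 = 32 \cdot 3 = 96$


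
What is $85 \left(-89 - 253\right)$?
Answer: $-29070$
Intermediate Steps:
$85 \left(-89 - 253\right) = 85 \left(-342\right) = -29070$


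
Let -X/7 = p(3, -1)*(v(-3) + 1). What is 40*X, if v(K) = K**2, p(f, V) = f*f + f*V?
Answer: -16800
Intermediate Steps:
p(f, V) = f**2 + V*f
X = -420 (X = -7*3*(-1 + 3)*((-3)**2 + 1) = -7*3*2*(9 + 1) = -42*10 = -7*60 = -420)
40*X = 40*(-420) = -16800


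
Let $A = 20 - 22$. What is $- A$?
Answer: $2$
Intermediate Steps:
$A = -2$ ($A = 20 - 22 = -2$)
$- A = \left(-1\right) \left(-2\right) = 2$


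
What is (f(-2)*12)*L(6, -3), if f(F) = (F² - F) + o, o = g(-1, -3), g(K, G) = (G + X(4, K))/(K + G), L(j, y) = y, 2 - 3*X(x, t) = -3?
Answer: -228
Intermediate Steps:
X(x, t) = 5/3 (X(x, t) = ⅔ - ⅓*(-3) = ⅔ + 1 = 5/3)
g(K, G) = (5/3 + G)/(G + K) (g(K, G) = (G + 5/3)/(K + G) = (5/3 + G)/(G + K))
o = ⅓ (o = (5/3 - 3)/(-3 - 1) = -4/3/(-4) = -¼*(-4/3) = ⅓ ≈ 0.33333)
f(F) = ⅓ + F² - F (f(F) = (F² - F) + ⅓ = ⅓ + F² - F)
(f(-2)*12)*L(6, -3) = ((⅓ + (-2)² - 1*(-2))*12)*(-3) = ((⅓ + 4 + 2)*12)*(-3) = ((19/3)*12)*(-3) = 76*(-3) = -228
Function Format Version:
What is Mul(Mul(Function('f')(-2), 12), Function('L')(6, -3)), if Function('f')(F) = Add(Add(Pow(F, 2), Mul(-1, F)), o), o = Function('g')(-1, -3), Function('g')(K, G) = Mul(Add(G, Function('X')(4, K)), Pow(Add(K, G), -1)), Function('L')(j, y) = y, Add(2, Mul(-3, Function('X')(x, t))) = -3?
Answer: -228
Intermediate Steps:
Function('X')(x, t) = Rational(5, 3) (Function('X')(x, t) = Add(Rational(2, 3), Mul(Rational(-1, 3), -3)) = Add(Rational(2, 3), 1) = Rational(5, 3))
Function('g')(K, G) = Mul(Pow(Add(G, K), -1), Add(Rational(5, 3), G)) (Function('g')(K, G) = Mul(Add(G, Rational(5, 3)), Pow(Add(K, G), -1)) = Mul(Add(Rational(5, 3), G), Pow(Add(G, K), -1)) = Mul(Pow(Add(G, K), -1), Add(Rational(5, 3), G)))
o = Rational(1, 3) (o = Mul(Pow(Add(-3, -1), -1), Add(Rational(5, 3), -3)) = Mul(Pow(-4, -1), Rational(-4, 3)) = Mul(Rational(-1, 4), Rational(-4, 3)) = Rational(1, 3) ≈ 0.33333)
Function('f')(F) = Add(Rational(1, 3), Pow(F, 2), Mul(-1, F)) (Function('f')(F) = Add(Add(Pow(F, 2), Mul(-1, F)), Rational(1, 3)) = Add(Rational(1, 3), Pow(F, 2), Mul(-1, F)))
Mul(Mul(Function('f')(-2), 12), Function('L')(6, -3)) = Mul(Mul(Add(Rational(1, 3), Pow(-2, 2), Mul(-1, -2)), 12), -3) = Mul(Mul(Add(Rational(1, 3), 4, 2), 12), -3) = Mul(Mul(Rational(19, 3), 12), -3) = Mul(76, -3) = -228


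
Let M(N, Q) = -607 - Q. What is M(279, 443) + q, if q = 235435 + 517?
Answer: 234902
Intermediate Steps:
q = 235952
M(279, 443) + q = (-607 - 1*443) + 235952 = (-607 - 443) + 235952 = -1050 + 235952 = 234902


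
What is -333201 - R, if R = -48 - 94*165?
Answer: -317643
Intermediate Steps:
R = -15558 (R = -48 - 15510 = -15558)
-333201 - R = -333201 - 1*(-15558) = -333201 + 15558 = -317643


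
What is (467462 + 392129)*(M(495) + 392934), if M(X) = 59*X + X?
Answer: 363292382694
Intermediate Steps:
M(X) = 60*X
(467462 + 392129)*(M(495) + 392934) = (467462 + 392129)*(60*495 + 392934) = 859591*(29700 + 392934) = 859591*422634 = 363292382694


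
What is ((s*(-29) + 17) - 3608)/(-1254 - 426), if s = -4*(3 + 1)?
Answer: 3127/1680 ≈ 1.8613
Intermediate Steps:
s = -16 (s = -4*4 = -16)
((s*(-29) + 17) - 3608)/(-1254 - 426) = ((-16*(-29) + 17) - 3608)/(-1254 - 426) = ((464 + 17) - 3608)/(-1680) = (481 - 3608)*(-1/1680) = -3127*(-1/1680) = 3127/1680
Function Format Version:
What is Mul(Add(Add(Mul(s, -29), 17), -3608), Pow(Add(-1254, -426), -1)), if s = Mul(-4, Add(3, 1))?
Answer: Rational(3127, 1680) ≈ 1.8613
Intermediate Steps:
s = -16 (s = Mul(-4, 4) = -16)
Mul(Add(Add(Mul(s, -29), 17), -3608), Pow(Add(-1254, -426), -1)) = Mul(Add(Add(Mul(-16, -29), 17), -3608), Pow(Add(-1254, -426), -1)) = Mul(Add(Add(464, 17), -3608), Pow(-1680, -1)) = Mul(Add(481, -3608), Rational(-1, 1680)) = Mul(-3127, Rational(-1, 1680)) = Rational(3127, 1680)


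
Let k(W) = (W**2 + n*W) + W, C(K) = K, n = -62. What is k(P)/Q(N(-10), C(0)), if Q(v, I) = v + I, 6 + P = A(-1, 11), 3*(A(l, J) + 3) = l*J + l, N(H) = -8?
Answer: -481/4 ≈ -120.25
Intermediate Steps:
A(l, J) = -3 + l/3 + J*l/3 (A(l, J) = -3 + (l*J + l)/3 = -3 + (J*l + l)/3 = -3 + (l + J*l)/3 = -3 + (l/3 + J*l/3) = -3 + l/3 + J*l/3)
P = -13 (P = -6 + (-3 + (1/3)*(-1) + (1/3)*11*(-1)) = -6 + (-3 - 1/3 - 11/3) = -6 - 7 = -13)
Q(v, I) = I + v
k(W) = W**2 - 61*W (k(W) = (W**2 - 62*W) + W = W**2 - 61*W)
k(P)/Q(N(-10), C(0)) = (-13*(-61 - 13))/(0 - 8) = -13*(-74)/(-8) = 962*(-1/8) = -481/4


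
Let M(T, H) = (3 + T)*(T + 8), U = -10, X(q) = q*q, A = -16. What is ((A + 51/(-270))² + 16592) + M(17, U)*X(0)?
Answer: 136518049/8100 ≈ 16854.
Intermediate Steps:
X(q) = q²
M(T, H) = (3 + T)*(8 + T)
((A + 51/(-270))² + 16592) + M(17, U)*X(0) = ((-16 + 51/(-270))² + 16592) + (24 + 17² + 11*17)*0² = ((-16 + 51*(-1/270))² + 16592) + (24 + 289 + 187)*0 = ((-16 - 17/90)² + 16592) + 500*0 = ((-1457/90)² + 16592) + 0 = (2122849/8100 + 16592) + 0 = 136518049/8100 + 0 = 136518049/8100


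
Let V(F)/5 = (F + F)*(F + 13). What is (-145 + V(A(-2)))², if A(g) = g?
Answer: 133225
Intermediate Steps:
V(F) = 10*F*(13 + F) (V(F) = 5*((F + F)*(F + 13)) = 5*((2*F)*(13 + F)) = 5*(2*F*(13 + F)) = 10*F*(13 + F))
(-145 + V(A(-2)))² = (-145 + 10*(-2)*(13 - 2))² = (-145 + 10*(-2)*11)² = (-145 - 220)² = (-365)² = 133225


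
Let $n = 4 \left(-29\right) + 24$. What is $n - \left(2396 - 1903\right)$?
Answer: $-585$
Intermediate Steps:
$n = -92$ ($n = -116 + 24 = -92$)
$n - \left(2396 - 1903\right) = -92 - \left(2396 - 1903\right) = -92 - 493 = -585$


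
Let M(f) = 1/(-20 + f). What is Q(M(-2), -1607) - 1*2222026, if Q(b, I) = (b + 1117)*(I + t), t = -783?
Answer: -53807021/11 ≈ -4.8915e+6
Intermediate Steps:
Q(b, I) = (-783 + I)*(1117 + b) (Q(b, I) = (b + 1117)*(I - 783) = (1117 + b)*(-783 + I) = (-783 + I)*(1117 + b))
Q(M(-2), -1607) - 1*2222026 = (-874611 - 783/(-20 - 2) + 1117*(-1607) - 1607/(-20 - 2)) - 1*2222026 = (-874611 - 783/(-22) - 1795019 - 1607/(-22)) - 2222026 = (-874611 - 783*(-1/22) - 1795019 - 1607*(-1/22)) - 2222026 = (-874611 + 783/22 - 1795019 + 1607/22) - 2222026 = -29364735/11 - 2222026 = -53807021/11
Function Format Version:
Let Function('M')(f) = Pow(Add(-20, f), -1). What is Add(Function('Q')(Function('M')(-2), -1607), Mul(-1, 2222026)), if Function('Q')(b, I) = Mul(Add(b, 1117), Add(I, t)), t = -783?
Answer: Rational(-53807021, 11) ≈ -4.8915e+6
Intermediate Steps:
Function('Q')(b, I) = Mul(Add(-783, I), Add(1117, b)) (Function('Q')(b, I) = Mul(Add(b, 1117), Add(I, -783)) = Mul(Add(1117, b), Add(-783, I)) = Mul(Add(-783, I), Add(1117, b)))
Add(Function('Q')(Function('M')(-2), -1607), Mul(-1, 2222026)) = Add(Add(-874611, Mul(-783, Pow(Add(-20, -2), -1)), Mul(1117, -1607), Mul(-1607, Pow(Add(-20, -2), -1))), Mul(-1, 2222026)) = Add(Add(-874611, Mul(-783, Pow(-22, -1)), -1795019, Mul(-1607, Pow(-22, -1))), -2222026) = Add(Add(-874611, Mul(-783, Rational(-1, 22)), -1795019, Mul(-1607, Rational(-1, 22))), -2222026) = Add(Add(-874611, Rational(783, 22), -1795019, Rational(1607, 22)), -2222026) = Add(Rational(-29364735, 11), -2222026) = Rational(-53807021, 11)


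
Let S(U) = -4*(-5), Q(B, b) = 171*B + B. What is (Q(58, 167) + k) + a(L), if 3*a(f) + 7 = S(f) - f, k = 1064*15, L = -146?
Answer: 25989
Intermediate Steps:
Q(B, b) = 172*B
k = 15960
S(U) = 20
a(f) = 13/3 - f/3 (a(f) = -7/3 + (20 - f)/3 = -7/3 + (20/3 - f/3) = 13/3 - f/3)
(Q(58, 167) + k) + a(L) = (172*58 + 15960) + (13/3 - 1/3*(-146)) = (9976 + 15960) + (13/3 + 146/3) = 25936 + 53 = 25989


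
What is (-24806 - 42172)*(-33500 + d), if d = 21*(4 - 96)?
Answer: 2373164496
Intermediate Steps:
d = -1932 (d = 21*(-92) = -1932)
(-24806 - 42172)*(-33500 + d) = (-24806 - 42172)*(-33500 - 1932) = -66978*(-35432) = 2373164496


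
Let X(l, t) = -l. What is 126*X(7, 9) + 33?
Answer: -849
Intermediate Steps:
126*X(7, 9) + 33 = 126*(-1*7) + 33 = 126*(-7) + 33 = -882 + 33 = -849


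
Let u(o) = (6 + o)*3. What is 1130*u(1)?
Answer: 23730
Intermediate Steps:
u(o) = 18 + 3*o
1130*u(1) = 1130*(18 + 3*1) = 1130*(18 + 3) = 1130*21 = 23730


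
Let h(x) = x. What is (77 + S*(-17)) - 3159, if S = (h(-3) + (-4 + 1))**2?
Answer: -3694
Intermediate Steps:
S = 36 (S = (-3 + (-4 + 1))**2 = (-3 - 3)**2 = (-6)**2 = 36)
(77 + S*(-17)) - 3159 = (77 + 36*(-17)) - 3159 = (77 - 612) - 3159 = -535 - 3159 = -3694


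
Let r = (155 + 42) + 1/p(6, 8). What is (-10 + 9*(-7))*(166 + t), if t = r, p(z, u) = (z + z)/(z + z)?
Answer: -26572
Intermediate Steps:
p(z, u) = 1 (p(z, u) = (2*z)/((2*z)) = (2*z)*(1/(2*z)) = 1)
r = 198 (r = (155 + 42) + 1/1 = 197 + 1 = 198)
t = 198
(-10 + 9*(-7))*(166 + t) = (-10 + 9*(-7))*(166 + 198) = (-10 - 63)*364 = -73*364 = -26572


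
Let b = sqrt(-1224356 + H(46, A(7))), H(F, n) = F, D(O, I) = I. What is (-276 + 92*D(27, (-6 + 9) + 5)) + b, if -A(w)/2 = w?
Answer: 460 + I*sqrt(1224310) ≈ 460.0 + 1106.5*I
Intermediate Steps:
A(w) = -2*w
b = I*sqrt(1224310) (b = sqrt(-1224356 + 46) = sqrt(-1224310) = I*sqrt(1224310) ≈ 1106.5*I)
(-276 + 92*D(27, (-6 + 9) + 5)) + b = (-276 + 92*((-6 + 9) + 5)) + I*sqrt(1224310) = (-276 + 92*(3 + 5)) + I*sqrt(1224310) = (-276 + 92*8) + I*sqrt(1224310) = (-276 + 736) + I*sqrt(1224310) = 460 + I*sqrt(1224310)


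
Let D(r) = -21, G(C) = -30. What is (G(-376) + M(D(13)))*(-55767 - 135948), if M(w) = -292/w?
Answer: 21599890/7 ≈ 3.0857e+6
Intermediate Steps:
(G(-376) + M(D(13)))*(-55767 - 135948) = (-30 - 292/(-21))*(-55767 - 135948) = (-30 - 292*(-1/21))*(-191715) = (-30 + 292/21)*(-191715) = -338/21*(-191715) = 21599890/7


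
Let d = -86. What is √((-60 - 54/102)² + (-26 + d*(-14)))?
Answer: √1399283/17 ≈ 69.583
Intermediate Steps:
√((-60 - 54/102)² + (-26 + d*(-14))) = √((-60 - 54/102)² + (-26 - 86*(-14))) = √((-60 - 54*1/102)² + (-26 + 1204)) = √((-60 - 9/17)² + 1178) = √((-1029/17)² + 1178) = √(1058841/289 + 1178) = √(1399283/289) = √1399283/17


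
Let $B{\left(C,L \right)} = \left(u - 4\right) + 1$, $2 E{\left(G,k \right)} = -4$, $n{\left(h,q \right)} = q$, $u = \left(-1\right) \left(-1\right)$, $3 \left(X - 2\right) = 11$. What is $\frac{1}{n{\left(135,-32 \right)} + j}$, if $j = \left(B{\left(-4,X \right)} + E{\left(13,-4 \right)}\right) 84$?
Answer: $- \frac{1}{368} \approx -0.0027174$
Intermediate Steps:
$X = \frac{17}{3}$ ($X = 2 + \frac{1}{3} \cdot 11 = 2 + \frac{11}{3} = \frac{17}{3} \approx 5.6667$)
$u = 1$
$E{\left(G,k \right)} = -2$ ($E{\left(G,k \right)} = \frac{1}{2} \left(-4\right) = -2$)
$B{\left(C,L \right)} = -2$ ($B{\left(C,L \right)} = \left(1 - 4\right) + 1 = -3 + 1 = -2$)
$j = -336$ ($j = \left(-2 - 2\right) 84 = \left(-4\right) 84 = -336$)
$\frac{1}{n{\left(135,-32 \right)} + j} = \frac{1}{-32 - 336} = \frac{1}{-368} = - \frac{1}{368}$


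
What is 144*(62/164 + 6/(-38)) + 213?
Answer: 190623/779 ≈ 244.70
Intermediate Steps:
144*(62/164 + 6/(-38)) + 213 = 144*(62*(1/164) + 6*(-1/38)) + 213 = 144*(31/82 - 3/19) + 213 = 144*(343/1558) + 213 = 24696/779 + 213 = 190623/779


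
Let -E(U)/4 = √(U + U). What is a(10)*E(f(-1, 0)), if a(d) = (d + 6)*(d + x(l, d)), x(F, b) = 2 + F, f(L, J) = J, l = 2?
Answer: 0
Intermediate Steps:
a(d) = (4 + d)*(6 + d) (a(d) = (d + 6)*(d + (2 + 2)) = (6 + d)*(d + 4) = (6 + d)*(4 + d) = (4 + d)*(6 + d))
E(U) = -4*√2*√U (E(U) = -4*√(U + U) = -4*√2*√U)
a(10)*E(f(-1, 0)) = (24 + 10² + 10*10)*(-4*√2*√0) = (24 + 100 + 100)*(-4*√2*0) = 224*0 = 0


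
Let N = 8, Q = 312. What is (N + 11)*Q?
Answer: 5928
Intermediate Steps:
(N + 11)*Q = (8 + 11)*312 = 19*312 = 5928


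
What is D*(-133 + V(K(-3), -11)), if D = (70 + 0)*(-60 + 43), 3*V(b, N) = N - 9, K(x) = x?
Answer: 498610/3 ≈ 1.6620e+5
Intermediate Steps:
V(b, N) = -3 + N/3 (V(b, N) = (N - 9)/3 = (-9 + N)/3 = -3 + N/3)
D = -1190 (D = 70*(-17) = -1190)
D*(-133 + V(K(-3), -11)) = -1190*(-133 + (-3 + (⅓)*(-11))) = -1190*(-133 + (-3 - 11/3)) = -1190*(-133 - 20/3) = -1190*(-419/3) = 498610/3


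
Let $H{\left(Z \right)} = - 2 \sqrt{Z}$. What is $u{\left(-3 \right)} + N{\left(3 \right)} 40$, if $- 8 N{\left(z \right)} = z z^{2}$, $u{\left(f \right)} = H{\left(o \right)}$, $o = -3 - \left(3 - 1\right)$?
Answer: $-135 - 2 i \sqrt{5} \approx -135.0 - 4.4721 i$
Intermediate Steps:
$o = -5$ ($o = -3 - 2 = -5$)
$u{\left(f \right)} = - 2 i \sqrt{5}$ ($u{\left(f \right)} = - 2 \sqrt{-5} = - 2 i \sqrt{5}$)
$N{\left(z \right)} = - \frac{z^{3}}{8}$ ($N{\left(z \right)} = - \frac{z z^{2}}{8} = - \frac{z^{3}}{8}$)
$u{\left(-3 \right)} + N{\left(3 \right)} 40 = - 2 i \sqrt{5} + - \frac{3^{3}}{8} \cdot 40 = - 2 i \sqrt{5} + \left(- \frac{1}{8}\right) 27 \cdot 40 = - 2 i \sqrt{5} - 135 = -135 - 2 i \sqrt{5}$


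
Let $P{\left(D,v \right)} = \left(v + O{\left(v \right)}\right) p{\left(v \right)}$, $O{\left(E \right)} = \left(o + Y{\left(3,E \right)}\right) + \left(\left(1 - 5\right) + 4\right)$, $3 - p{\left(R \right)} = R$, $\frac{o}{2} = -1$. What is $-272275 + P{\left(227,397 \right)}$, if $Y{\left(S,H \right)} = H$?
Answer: $-584323$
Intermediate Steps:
$o = -2$ ($o = 2 \left(-1\right) = -2$)
$p{\left(R \right)} = 3 - R$
$O{\left(E \right)} = -2 + E$ ($O{\left(E \right)} = \left(-2 + E\right) + \left(\left(1 - 5\right) + 4\right) = \left(-2 + E\right) + \left(-4 + 4\right) = \left(-2 + E\right) + 0 = -2 + E$)
$P{\left(D,v \right)} = \left(-2 + 2 v\right) \left(3 - v\right)$ ($P{\left(D,v \right)} = \left(v + \left(-2 + v\right)\right) \left(3 - v\right) = \left(-2 + 2 v\right) \left(3 - v\right)$)
$-272275 + P{\left(227,397 \right)} = -272275 - 2 \left(-1 + 397\right) \left(-3 + 397\right) = -272275 - 792 \cdot 394 = -272275 - 312048 = -584323$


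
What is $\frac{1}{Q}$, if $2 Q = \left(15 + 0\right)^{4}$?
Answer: $\frac{2}{50625} \approx 3.9506 \cdot 10^{-5}$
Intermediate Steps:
$Q = \frac{50625}{2}$ ($Q = \frac{\left(15 + 0\right)^{4}}{2} = \frac{15^{4}}{2} = \frac{1}{2} \cdot 50625 = \frac{50625}{2} \approx 25313.0$)
$\frac{1}{Q} = \frac{1}{\frac{50625}{2}} = \frac{2}{50625}$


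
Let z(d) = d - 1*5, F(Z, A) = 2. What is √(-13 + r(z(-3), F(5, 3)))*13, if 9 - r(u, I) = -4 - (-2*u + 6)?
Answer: 13*√22 ≈ 60.975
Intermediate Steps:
z(d) = -5 + d (z(d) = d - 5 = -5 + d)
r(u, I) = 19 - 2*u (r(u, I) = 9 - (-4 - (-2*u + 6)) = 9 - (-4 - (6 - 2*u)) = 9 - (-4 + (-6 + 2*u)) = 9 - (-10 + 2*u) = 9 + (10 - 2*u) = 19 - 2*u)
√(-13 + r(z(-3), F(5, 3)))*13 = √(-13 + (19 - 2*(-5 - 3)))*13 = √(-13 + (19 - 2*(-8)))*13 = √(-13 + (19 + 16))*13 = √(-13 + 35)*13 = √22*13 = 13*√22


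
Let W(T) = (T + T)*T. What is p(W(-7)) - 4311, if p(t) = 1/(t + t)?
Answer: -844955/196 ≈ -4311.0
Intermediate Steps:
W(T) = 2*T² (W(T) = (2*T)*T = 2*T²)
p(t) = 1/(2*t)
p(W(-7)) - 4311 = 1/(2*((2*(-7)²))) - 4311 = 1/(2*((2*49))) - 4311 = (½)/98 - 4311 = (½)*(1/98) - 4311 = 1/196 - 4311 = -844955/196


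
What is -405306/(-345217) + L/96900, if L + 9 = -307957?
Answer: -33520473611/16725763650 ≈ -2.0041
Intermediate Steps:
L = -307966 (L = -9 - 307957 = -307966)
-405306/(-345217) + L/96900 = -405306/(-345217) - 307966/96900 = -405306*(-1/345217) - 307966*1/96900 = 405306/345217 - 153983/48450 = -33520473611/16725763650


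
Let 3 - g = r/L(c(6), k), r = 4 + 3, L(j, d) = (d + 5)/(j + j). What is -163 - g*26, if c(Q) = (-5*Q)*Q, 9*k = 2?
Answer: -601007/47 ≈ -12787.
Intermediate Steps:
k = 2/9 (k = (⅑)*2 = 2/9 ≈ 0.22222)
c(Q) = -5*Q²
L(j, d) = (5 + d)/(2*j) (L(j, d) = (5 + d)/((2*j)) = (5 + d)*(1/(2*j)) = (5 + d)/(2*j))
r = 7
g = 22821/47 (g = 3 - 7/((5 + 2/9)/(2*((-5*6²)))) = 3 - 7/((½)*(47/9)/(-5*36)) = 3 - 7/((½)*(47/9)/(-180)) = 3 - 7/((½)*(-1/180)*(47/9)) = 3 - 7/(-47/3240) = 3 - 7*(-3240)/47 = 3 - 1*(-22680/47) = 3 + 22680/47 = 22821/47 ≈ 485.55)
-163 - g*26 = -163 - 22821*26/47 = -163 - 1*593346/47 = -163 - 593346/47 = -601007/47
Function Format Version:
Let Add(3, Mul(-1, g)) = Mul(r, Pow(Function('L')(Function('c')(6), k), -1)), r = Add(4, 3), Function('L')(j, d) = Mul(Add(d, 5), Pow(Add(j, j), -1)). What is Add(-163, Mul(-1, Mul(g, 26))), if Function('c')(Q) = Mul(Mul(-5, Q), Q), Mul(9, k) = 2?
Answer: Rational(-601007, 47) ≈ -12787.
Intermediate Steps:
k = Rational(2, 9) (k = Mul(Rational(1, 9), 2) = Rational(2, 9) ≈ 0.22222)
Function('c')(Q) = Mul(-5, Pow(Q, 2))
Function('L')(j, d) = Mul(Rational(1, 2), Pow(j, -1), Add(5, d)) (Function('L')(j, d) = Mul(Add(5, d), Pow(Mul(2, j), -1)) = Mul(Add(5, d), Mul(Rational(1, 2), Pow(j, -1))) = Mul(Rational(1, 2), Pow(j, -1), Add(5, d)))
r = 7
g = Rational(22821, 47) (g = Add(3, Mul(-1, Mul(7, Pow(Mul(Rational(1, 2), Pow(Mul(-5, Pow(6, 2)), -1), Add(5, Rational(2, 9))), -1)))) = Add(3, Mul(-1, Mul(7, Pow(Mul(Rational(1, 2), Pow(Mul(-5, 36), -1), Rational(47, 9)), -1)))) = Add(3, Mul(-1, Mul(7, Pow(Mul(Rational(1, 2), Pow(-180, -1), Rational(47, 9)), -1)))) = Add(3, Mul(-1, Mul(7, Pow(Mul(Rational(1, 2), Rational(-1, 180), Rational(47, 9)), -1)))) = Add(3, Mul(-1, Mul(7, Pow(Rational(-47, 3240), -1)))) = Add(3, Mul(-1, Mul(7, Rational(-3240, 47)))) = Add(3, Mul(-1, Rational(-22680, 47))) = Add(3, Rational(22680, 47)) = Rational(22821, 47) ≈ 485.55)
Add(-163, Mul(-1, Mul(g, 26))) = Add(-163, Mul(-1, Mul(Rational(22821, 47), 26))) = Add(-163, Mul(-1, Rational(593346, 47))) = Add(-163, Rational(-593346, 47)) = Rational(-601007, 47)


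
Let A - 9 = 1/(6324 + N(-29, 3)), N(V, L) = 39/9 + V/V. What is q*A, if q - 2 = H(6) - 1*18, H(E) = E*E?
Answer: 854475/4747 ≈ 180.00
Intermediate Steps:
N(V, L) = 16/3 (N(V, L) = 39*(⅑) + 1 = 13/3 + 1 = 16/3)
H(E) = E²
A = 170895/18988 (A = 9 + 1/(6324 + 16/3) = 9 + 1/(18988/3) = 9 + 3/18988 = 170895/18988 ≈ 9.0002)
q = 20 (q = 2 + (6² - 1*18) = 2 + (36 - 18) = 2 + 18 = 20)
q*A = 20*(170895/18988) = 854475/4747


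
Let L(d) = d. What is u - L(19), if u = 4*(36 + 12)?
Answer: 173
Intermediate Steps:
u = 192 (u = 4*48 = 192)
u - L(19) = 192 - 1*19 = 192 - 19 = 173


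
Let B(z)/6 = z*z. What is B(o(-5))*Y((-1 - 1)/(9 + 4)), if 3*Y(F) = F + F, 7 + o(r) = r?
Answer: -1152/13 ≈ -88.615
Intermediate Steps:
o(r) = -7 + r
B(z) = 6*z**2 (B(z) = 6*(z*z) = 6*z**2)
Y(F) = 2*F/3 (Y(F) = (F + F)/3 = (2*F)/3 = 2*F/3)
B(o(-5))*Y((-1 - 1)/(9 + 4)) = (6*(-7 - 5)**2)*(2*((-1 - 1)/(9 + 4))/3) = (6*(-12)**2)*(2*(-2/13)/3) = (6*144)*(2*(-2*1/13)/3) = 864*((2/3)*(-2/13)) = 864*(-4/39) = -1152/13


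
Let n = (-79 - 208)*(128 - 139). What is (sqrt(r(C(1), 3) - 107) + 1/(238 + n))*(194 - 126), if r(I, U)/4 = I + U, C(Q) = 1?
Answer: 68/3395 + 68*I*sqrt(91) ≈ 0.020029 + 648.68*I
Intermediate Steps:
r(I, U) = 4*I + 4*U (r(I, U) = 4*(I + U) = 4*I + 4*U)
n = 3157 (n = -287*(-11) = 3157)
(sqrt(r(C(1), 3) - 107) + 1/(238 + n))*(194 - 126) = (sqrt((4*1 + 4*3) - 107) + 1/(238 + 3157))*(194 - 126) = (sqrt((4 + 12) - 107) + 1/3395)*68 = (sqrt(16 - 107) + 1/3395)*68 = (sqrt(-91) + 1/3395)*68 = (I*sqrt(91) + 1/3395)*68 = (1/3395 + I*sqrt(91))*68 = 68/3395 + 68*I*sqrt(91)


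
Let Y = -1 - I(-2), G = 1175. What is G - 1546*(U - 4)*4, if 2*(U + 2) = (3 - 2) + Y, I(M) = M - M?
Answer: 38279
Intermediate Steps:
I(M) = 0
Y = -1 (Y = -1 - 1*0 = -1 + 0 = -1)
U = -2 (U = -2 + ((3 - 2) - 1)/2 = -2 + (1 - 1)/2 = -2 + (½)*0 = -2 + 0 = -2)
G - 1546*(U - 4)*4 = 1175 - 1546*(-2 - 4)*4 = 1175 - (-9276)*4 = 1175 - 1546*(-24) = 1175 + 37104 = 38279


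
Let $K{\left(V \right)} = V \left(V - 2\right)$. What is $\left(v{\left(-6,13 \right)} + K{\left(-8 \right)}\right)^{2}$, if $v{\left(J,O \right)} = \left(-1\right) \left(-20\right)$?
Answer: $10000$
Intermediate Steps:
$v{\left(J,O \right)} = 20$
$K{\left(V \right)} = V \left(-2 + V\right)$
$\left(v{\left(-6,13 \right)} + K{\left(-8 \right)}\right)^{2} = \left(20 - 8 \left(-2 - 8\right)\right)^{2} = \left(20 - -80\right)^{2} = \left(20 + 80\right)^{2} = 100^{2} = 10000$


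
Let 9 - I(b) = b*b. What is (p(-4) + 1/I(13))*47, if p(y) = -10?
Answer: -75247/160 ≈ -470.29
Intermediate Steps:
I(b) = 9 - b**2 (I(b) = 9 - b*b = 9 - b**2)
(p(-4) + 1/I(13))*47 = (-10 + 1/(9 - 1*13**2))*47 = (-10 + 1/(9 - 1*169))*47 = (-10 + 1/(9 - 169))*47 = (-10 + 1/(-160))*47 = (-10 - 1/160)*47 = -1601/160*47 = -75247/160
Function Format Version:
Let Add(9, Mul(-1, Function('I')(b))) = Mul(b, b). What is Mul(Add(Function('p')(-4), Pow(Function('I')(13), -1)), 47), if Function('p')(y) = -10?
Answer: Rational(-75247, 160) ≈ -470.29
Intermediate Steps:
Function('I')(b) = Add(9, Mul(-1, Pow(b, 2))) (Function('I')(b) = Add(9, Mul(-1, Mul(b, b))) = Add(9, Mul(-1, Pow(b, 2))))
Mul(Add(Function('p')(-4), Pow(Function('I')(13), -1)), 47) = Mul(Add(-10, Pow(Add(9, Mul(-1, Pow(13, 2))), -1)), 47) = Mul(Add(-10, Pow(Add(9, Mul(-1, 169)), -1)), 47) = Mul(Add(-10, Pow(Add(9, -169), -1)), 47) = Mul(Add(-10, Pow(-160, -1)), 47) = Mul(Add(-10, Rational(-1, 160)), 47) = Mul(Rational(-1601, 160), 47) = Rational(-75247, 160)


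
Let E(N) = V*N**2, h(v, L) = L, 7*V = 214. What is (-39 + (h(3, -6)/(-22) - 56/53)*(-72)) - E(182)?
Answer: -590363617/583 ≈ -1.0126e+6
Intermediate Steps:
V = 214/7 (V = (1/7)*214 = 214/7 ≈ 30.571)
E(N) = 214*N**2/7
(-39 + (h(3, -6)/(-22) - 56/53)*(-72)) - E(182) = (-39 + (-6/(-22) - 56/53)*(-72)) - 214*182**2/7 = (-39 + (-6*(-1/22) - 56*1/53)*(-72)) - 214*33124/7 = (-39 + (3/11 - 56/53)*(-72)) - 1*1012648 = (-39 - 457/583*(-72)) - 1012648 = (-39 + 32904/583) - 1012648 = 10167/583 - 1012648 = -590363617/583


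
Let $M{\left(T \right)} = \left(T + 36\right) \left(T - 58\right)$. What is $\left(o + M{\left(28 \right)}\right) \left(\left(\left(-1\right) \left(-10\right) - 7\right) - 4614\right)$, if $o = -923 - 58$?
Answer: $13376511$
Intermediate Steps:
$o = -981$
$M{\left(T \right)} = \left(-58 + T\right) \left(36 + T\right)$ ($M{\left(T \right)} = \left(36 + T\right) \left(-58 + T\right) = \left(-58 + T\right) \left(36 + T\right)$)
$\left(o + M{\left(28 \right)}\right) \left(\left(\left(-1\right) \left(-10\right) - 7\right) - 4614\right) = \left(-981 - \left(2704 - 784\right)\right) \left(\left(\left(-1\right) \left(-10\right) - 7\right) - 4614\right) = \left(-981 - 1920\right) \left(\left(10 - 7\right) - 4614\right) = \left(-981 - 1920\right) \left(3 - 4614\right) = \left(-2901\right) \left(-4611\right) = 13376511$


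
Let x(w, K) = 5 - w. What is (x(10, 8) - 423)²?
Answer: 183184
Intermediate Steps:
(x(10, 8) - 423)² = ((5 - 1*10) - 423)² = ((5 - 10) - 423)² = (-5 - 423)² = (-428)² = 183184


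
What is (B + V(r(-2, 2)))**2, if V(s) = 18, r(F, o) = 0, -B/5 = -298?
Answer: 2274064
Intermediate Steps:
B = 1490 (B = -5*(-298) = 1490)
(B + V(r(-2, 2)))**2 = (1490 + 18)**2 = 1508**2 = 2274064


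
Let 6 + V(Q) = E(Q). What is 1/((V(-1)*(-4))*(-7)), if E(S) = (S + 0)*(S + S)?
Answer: -1/112 ≈ -0.0089286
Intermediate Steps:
E(S) = 2*S² (E(S) = S*(2*S) = 2*S²)
V(Q) = -6 + 2*Q²
1/((V(-1)*(-4))*(-7)) = 1/(((-6 + 2*(-1)²)*(-4))*(-7)) = 1/(((-6 + 2*1)*(-4))*(-7)) = 1/(((-6 + 2)*(-4))*(-7)) = 1/(-4*(-4)*(-7)) = 1/(16*(-7)) = 1/(-112) = -1/112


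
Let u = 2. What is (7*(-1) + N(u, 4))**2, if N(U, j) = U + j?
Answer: 1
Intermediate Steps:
(7*(-1) + N(u, 4))**2 = (7*(-1) + (2 + 4))**2 = (-7 + 6)**2 = (-1)**2 = 1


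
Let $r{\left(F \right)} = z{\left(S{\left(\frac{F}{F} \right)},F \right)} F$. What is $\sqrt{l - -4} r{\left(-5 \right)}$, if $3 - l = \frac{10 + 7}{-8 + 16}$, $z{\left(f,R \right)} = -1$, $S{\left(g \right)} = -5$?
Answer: $\frac{5 \sqrt{78}}{4} \approx 11.04$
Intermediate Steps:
$l = \frac{7}{8}$ ($l = 3 - \frac{10 + 7}{-8 + 16} = 3 - \frac{17}{8} = \frac{7}{8} \approx 0.875$)
$r{\left(F \right)} = - F$
$\sqrt{l - -4} r{\left(-5 \right)} = \sqrt{\frac{7}{8} - -4} \left(\left(-1\right) \left(-5\right)\right) = \sqrt{\frac{7}{8} + 4} \cdot 5 = \sqrt{\frac{39}{8}} \cdot 5 = \frac{\sqrt{78}}{4} \cdot 5 = \frac{5 \sqrt{78}}{4}$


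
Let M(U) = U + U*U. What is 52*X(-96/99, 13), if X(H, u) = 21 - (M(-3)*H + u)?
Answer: 7904/11 ≈ 718.54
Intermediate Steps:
M(U) = U + U**2
X(H, u) = 21 - u - 6*H (X(H, u) = 21 - ((-3*(1 - 3))*H + u) = 21 - ((-3*(-2))*H + u) = 21 - (6*H + u) = 21 - (u + 6*H) = 21 + (-u - 6*H) = 21 - u - 6*H)
52*X(-96/99, 13) = 52*(21 - 1*13 - (-576)/99) = 52*(21 - 13 - (-576)/99) = 52*(21 - 13 - 6*(-32/33)) = 52*(21 - 13 + 64/11) = 52*(152/11) = 7904/11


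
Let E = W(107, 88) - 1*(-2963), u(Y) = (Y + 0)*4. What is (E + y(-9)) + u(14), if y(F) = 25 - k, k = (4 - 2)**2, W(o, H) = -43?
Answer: 2997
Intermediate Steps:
u(Y) = 4*Y (u(Y) = Y*4 = 4*Y)
k = 4 (k = 2**2 = 4)
y(F) = 21 (y(F) = 25 - 1*4 = 25 - 4 = 21)
E = 2920 (E = -43 - 1*(-2963) = -43 + 2963 = 2920)
(E + y(-9)) + u(14) = (2920 + 21) + 4*14 = 2941 + 56 = 2997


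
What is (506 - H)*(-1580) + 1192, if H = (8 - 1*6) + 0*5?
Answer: -795128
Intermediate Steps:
H = 2 (H = (8 - 6) + 0 = 2 + 0 = 2)
(506 - H)*(-1580) + 1192 = (506 - 1*2)*(-1580) + 1192 = (506 - 2)*(-1580) + 1192 = 504*(-1580) + 1192 = -796320 + 1192 = -795128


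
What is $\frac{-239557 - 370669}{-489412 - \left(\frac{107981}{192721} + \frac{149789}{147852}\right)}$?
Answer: $\frac{17387892713995992}{13945441044820985} \approx 1.2469$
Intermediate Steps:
$\frac{-239557 - 370669}{-489412 - \left(\frac{107981}{192721} + \frac{149789}{147852}\right)} = - \frac{610226}{-489412 - \frac{44832692681}{28494185292}} = - \frac{610226}{- \frac{13945441044820985}{28494185292}} = \left(-610226\right) \left(- \frac{28494185292}{13945441044820985}\right) = \frac{17387892713995992}{13945441044820985}$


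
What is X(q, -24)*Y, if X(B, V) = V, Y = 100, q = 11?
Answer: -2400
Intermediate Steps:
X(q, -24)*Y = -24*100 = -2400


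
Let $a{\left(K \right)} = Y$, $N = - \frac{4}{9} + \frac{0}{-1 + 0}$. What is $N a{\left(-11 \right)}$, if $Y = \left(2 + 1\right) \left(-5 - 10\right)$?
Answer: $20$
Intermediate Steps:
$N = - \frac{4}{9}$ ($N = \left(-4\right) \frac{1}{9} + \frac{0}{-1} = - \frac{4}{9} + 0 \left(-1\right) = - \frac{4}{9} + 0 = - \frac{4}{9} \approx -0.44444$)
$Y = -45$ ($Y = 3 \left(-15\right) = -45$)
$a{\left(K \right)} = -45$
$N a{\left(-11 \right)} = \left(- \frac{4}{9}\right) \left(-45\right) = 20$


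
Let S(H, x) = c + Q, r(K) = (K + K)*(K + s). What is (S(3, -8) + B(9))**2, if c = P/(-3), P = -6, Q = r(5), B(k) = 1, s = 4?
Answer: 8649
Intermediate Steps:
r(K) = 2*K*(4 + K) (r(K) = (K + K)*(K + 4) = (2*K)*(4 + K) = 2*K*(4 + K))
Q = 90 (Q = 2*5*(4 + 5) = 2*5*9 = 90)
c = 2 (c = -6/(-3) = -6*(-1/3) = 2)
S(H, x) = 92 (S(H, x) = 2 + 90 = 92)
(S(3, -8) + B(9))**2 = (92 + 1)**2 = 93**2 = 8649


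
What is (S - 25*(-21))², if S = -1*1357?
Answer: 692224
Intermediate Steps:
S = -1357
(S - 25*(-21))² = (-1357 - 25*(-21))² = (-1357 + 525)² = (-832)² = 692224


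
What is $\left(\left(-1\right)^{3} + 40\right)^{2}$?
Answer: $1521$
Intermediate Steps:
$\left(\left(-1\right)^{3} + 40\right)^{2} = \left(-1 + 40\right)^{2} = 39^{2} = 1521$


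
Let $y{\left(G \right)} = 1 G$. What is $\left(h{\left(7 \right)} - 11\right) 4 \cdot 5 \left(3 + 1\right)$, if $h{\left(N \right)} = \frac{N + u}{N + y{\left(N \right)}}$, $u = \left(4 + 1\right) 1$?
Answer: $- \frac{5680}{7} \approx -811.43$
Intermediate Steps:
$y{\left(G \right)} = G$
$u = 5$ ($u = 5 \cdot 1 = 5$)
$h{\left(N \right)} = \frac{5 + N}{2 N}$ ($h{\left(N \right)} = \frac{N + 5}{N + N} = \frac{5 + N}{2 N}$)
$\left(h{\left(7 \right)} - 11\right) 4 \cdot 5 \left(3 + 1\right) = \left(\frac{5 + 7}{2 \cdot 7} - 11\right) 4 \cdot 5 \left(3 + 1\right) = \left(\frac{1}{2} \cdot \frac{1}{7} \cdot 12 - 11\right) 20 \cdot 4 = \left(\frac{6}{7} - 11\right) 80 = \left(- \frac{71}{7}\right) 80 = - \frac{5680}{7}$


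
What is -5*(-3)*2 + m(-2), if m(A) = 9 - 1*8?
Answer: 31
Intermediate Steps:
m(A) = 1 (m(A) = 9 - 8 = 1)
-5*(-3)*2 + m(-2) = -5*(-3)*2 + 1 = 15*2 + 1 = 30 + 1 = 31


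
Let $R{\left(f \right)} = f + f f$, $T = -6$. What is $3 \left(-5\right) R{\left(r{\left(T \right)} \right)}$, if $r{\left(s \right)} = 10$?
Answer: $-1650$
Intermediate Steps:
$R{\left(f \right)} = f + f^{2}$
$3 \left(-5\right) R{\left(r{\left(T \right)} \right)} = 3 \left(-5\right) 10 \left(1 + 10\right) = - 15 \cdot 10 \cdot 11 = \left(-15\right) 110 = -1650$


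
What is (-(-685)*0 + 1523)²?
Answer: 2319529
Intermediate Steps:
(-(-685)*0 + 1523)² = (-137*0 + 1523)² = (0 + 1523)² = 1523² = 2319529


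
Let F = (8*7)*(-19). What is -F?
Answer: 1064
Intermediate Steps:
F = -1064 (F = 56*(-19) = -1064)
-F = -1*(-1064) = 1064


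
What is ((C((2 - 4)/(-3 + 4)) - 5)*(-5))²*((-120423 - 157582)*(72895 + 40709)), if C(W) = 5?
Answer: 0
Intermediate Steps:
((C((2 - 4)/(-3 + 4)) - 5)*(-5))²*((-120423 - 157582)*(72895 + 40709)) = ((5 - 5)*(-5))²*((-120423 - 157582)*(72895 + 40709)) = (0*(-5))²*(-278005*113604) = 0²*(-31582480020) = 0*(-31582480020) = 0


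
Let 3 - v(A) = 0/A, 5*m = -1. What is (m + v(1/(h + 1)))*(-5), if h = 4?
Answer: -14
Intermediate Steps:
m = -1/5 (m = (1/5)*(-1) = -1/5 ≈ -0.20000)
v(A) = 3 (v(A) = 3 - 0/A = 3 - 1*0 = 3 + 0 = 3)
(m + v(1/(h + 1)))*(-5) = (-1/5 + 3)*(-5) = (14/5)*(-5) = -14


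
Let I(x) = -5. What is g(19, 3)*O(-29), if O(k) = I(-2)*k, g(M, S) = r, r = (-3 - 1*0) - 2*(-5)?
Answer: 1015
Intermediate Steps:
r = 7 (r = (-3 + 0) + 10 = -3 + 10 = 7)
g(M, S) = 7
O(k) = -5*k
g(19, 3)*O(-29) = 7*(-5*(-29)) = 7*145 = 1015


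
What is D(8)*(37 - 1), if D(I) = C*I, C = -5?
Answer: -1440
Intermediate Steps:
D(I) = -5*I
D(8)*(37 - 1) = (-5*8)*(37 - 1) = -40*36 = -1440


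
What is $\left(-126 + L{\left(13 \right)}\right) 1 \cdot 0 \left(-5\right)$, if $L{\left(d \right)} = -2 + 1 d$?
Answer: $0$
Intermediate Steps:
$L{\left(d \right)} = -2 + d$
$\left(-126 + L{\left(13 \right)}\right) 1 \cdot 0 \left(-5\right) = \left(-126 + \left(-2 + 13\right)\right) 1 \cdot 0 \left(-5\right) = \left(-126 + 11\right) 0 \left(-5\right) = \left(-115\right) 0 = 0$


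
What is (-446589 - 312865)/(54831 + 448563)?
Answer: -379727/251697 ≈ -1.5087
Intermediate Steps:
(-446589 - 312865)/(54831 + 448563) = -759454/503394 = -759454*1/503394 = -379727/251697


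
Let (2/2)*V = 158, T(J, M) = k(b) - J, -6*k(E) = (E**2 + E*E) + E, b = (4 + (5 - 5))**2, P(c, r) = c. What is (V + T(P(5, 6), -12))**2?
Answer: 4225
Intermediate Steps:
b = 16 (b = (4 + 0)**2 = 4**2 = 16)
k(E) = -E**2/3 - E/6 (k(E) = -((E**2 + E*E) + E)/6 = -((E**2 + E**2) + E)/6 = -(2*E**2 + E)/6 = -(E + 2*E**2)/6 = -E**2/3 - E/6)
T(J, M) = -88 - J (T(J, M) = -1/6*16*(1 + 2*16) - J = -1/6*16*(1 + 32) - J = -1/6*16*33 - J = -88 - J)
V = 158
(V + T(P(5, 6), -12))**2 = (158 + (-88 - 1*5))**2 = (158 + (-88 - 5))**2 = (158 - 93)**2 = 65**2 = 4225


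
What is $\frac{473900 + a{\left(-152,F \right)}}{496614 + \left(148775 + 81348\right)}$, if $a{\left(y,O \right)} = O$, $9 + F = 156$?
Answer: $\frac{474047}{726737} \approx 0.6523$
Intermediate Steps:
$F = 147$ ($F = -9 + 156 = 147$)
$\frac{473900 + a{\left(-152,F \right)}}{496614 + \left(148775 + 81348\right)} = \frac{473900 + 147}{496614 + \left(148775 + 81348\right)} = \frac{474047}{496614 + 230123} = \frac{474047}{726737}$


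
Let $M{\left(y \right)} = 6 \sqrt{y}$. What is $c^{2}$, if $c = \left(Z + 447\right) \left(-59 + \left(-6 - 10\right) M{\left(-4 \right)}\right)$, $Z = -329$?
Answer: $-464824892 + 315462144 i \approx -4.6482 \cdot 10^{8} + 3.1546 \cdot 10^{8} i$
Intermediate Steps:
$c = -6962 - 22656 i$ ($c = \left(-329 + 447\right) \left(-59 + \left(-6 - 10\right) 6 \sqrt{-4}\right) = 118 \left(-59 - 16 \cdot 6 \cdot 2 i\right) = 118 \left(-59 - 16 \cdot 12 i\right) = 118 \left(-59 - 192 i\right) = -6962 - 22656 i \approx -6962.0 - 22656.0 i$)
$c^{2} = \left(-6962 - 22656 i\right)^{2}$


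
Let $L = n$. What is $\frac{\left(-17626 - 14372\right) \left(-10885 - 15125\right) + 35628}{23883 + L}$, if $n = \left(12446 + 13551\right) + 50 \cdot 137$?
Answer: $\frac{138717268}{9455} \approx 14671.0$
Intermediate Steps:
$n = 32847$ ($n = 25997 + 6850 = 32847$)
$L = 32847$
$\frac{\left(-17626 - 14372\right) \left(-10885 - 15125\right) + 35628}{23883 + L} = \frac{\left(-17626 - 14372\right) \left(-10885 - 15125\right) + 35628}{23883 + 32847} = \frac{\left(-31998\right) \left(-26010\right) + 35628}{56730} = \left(832267980 + 35628\right) \frac{1}{56730} = 832303608 \cdot \frac{1}{56730} = \frac{138717268}{9455}$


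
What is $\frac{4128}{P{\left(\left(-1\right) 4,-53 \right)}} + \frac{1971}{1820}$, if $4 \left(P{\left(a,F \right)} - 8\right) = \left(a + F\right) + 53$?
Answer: $\frac{1075251}{1820} \approx 590.8$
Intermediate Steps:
$P{\left(a,F \right)} = \frac{85}{4} + \frac{F}{4} + \frac{a}{4}$ ($P{\left(a,F \right)} = 8 + \frac{\left(a + F\right) + 53}{4} = 8 + \frac{\left(F + a\right) + 53}{4} = 8 + \frac{53 + F + a}{4} = 8 + \left(\frac{53}{4} + \frac{F}{4} + \frac{a}{4}\right) = \frac{85}{4} + \frac{F}{4} + \frac{a}{4}$)
$\frac{4128}{P{\left(\left(-1\right) 4,-53 \right)}} + \frac{1971}{1820} = \frac{4128}{\frac{85}{4} + \frac{1}{4} \left(-53\right) + \frac{\left(-1\right) 4}{4}} + \frac{1971}{1820} = \frac{4128}{\frac{85}{4} - \frac{53}{4} + \frac{1}{4} \left(-4\right)} + 1971 \cdot \frac{1}{1820} = \frac{4128}{\frac{85}{4} - \frac{53}{4} - 1} + \frac{1971}{1820} = \frac{4128}{7} + \frac{1971}{1820} = \frac{1075251}{1820}$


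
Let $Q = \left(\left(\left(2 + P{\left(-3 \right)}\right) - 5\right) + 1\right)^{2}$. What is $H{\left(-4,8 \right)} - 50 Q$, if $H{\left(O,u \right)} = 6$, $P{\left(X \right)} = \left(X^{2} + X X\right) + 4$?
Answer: $-19994$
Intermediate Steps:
$P{\left(X \right)} = 4 + 2 X^{2}$ ($P{\left(X \right)} = \left(X^{2} + X^{2}\right) + 4 = 2 X^{2} + 4 = 4 + 2 X^{2}$)
$Q = 400$ ($Q = \left(\left(\left(2 + \left(4 + 2 \left(-3\right)^{2}\right)\right) - 5\right) + 1\right)^{2} = \left(\left(\left(2 + \left(4 + 2 \cdot 9\right)\right) - 5\right) + 1\right)^{2} = \left(\left(\left(2 + \left(4 + 18\right)\right) - 5\right) + 1\right)^{2} = \left(\left(\left(2 + 22\right) - 5\right) + 1\right)^{2} = \left(\left(24 - 5\right) + 1\right)^{2} = \left(19 + 1\right)^{2} = 20^{2} = 400$)
$H{\left(-4,8 \right)} - 50 Q = 6 - 20000 = -19994$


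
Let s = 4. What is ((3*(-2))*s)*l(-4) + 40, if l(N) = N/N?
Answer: 16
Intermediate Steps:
l(N) = 1
((3*(-2))*s)*l(-4) + 40 = ((3*(-2))*4)*1 + 40 = -6*4*1 + 40 = -24*1 + 40 = -24 + 40 = 16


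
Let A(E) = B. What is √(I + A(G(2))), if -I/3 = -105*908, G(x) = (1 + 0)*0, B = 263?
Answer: √286283 ≈ 535.05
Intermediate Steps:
G(x) = 0 (G(x) = 1*0 = 0)
A(E) = 263
I = 286020 (I = -(-315)*908 = -3*(-95340) = 286020)
√(I + A(G(2))) = √(286020 + 263) = √286283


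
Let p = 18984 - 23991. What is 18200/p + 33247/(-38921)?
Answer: -874829929/194877447 ≈ -4.4891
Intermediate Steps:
p = -5007
18200/p + 33247/(-38921) = 18200/(-5007) + 33247/(-38921) = 18200*(-1/5007) + 33247*(-1/38921) = -18200/5007 - 33247/38921 = -874829929/194877447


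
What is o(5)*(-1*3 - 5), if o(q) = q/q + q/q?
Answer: -16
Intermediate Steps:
o(q) = 2 (o(q) = 1 + 1 = 2)
o(5)*(-1*3 - 5) = 2*(-1*3 - 5) = 2*(-3 - 5) = 2*(-8) = -16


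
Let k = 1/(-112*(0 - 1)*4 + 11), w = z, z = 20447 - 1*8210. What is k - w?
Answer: -5616782/459 ≈ -12237.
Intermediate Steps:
z = 12237 (z = 20447 - 8210 = 12237)
w = 12237
k = 1/459 (k = 1/(-(-112)*4 + 11) = 1/(-112*(-4) + 11) = 1/(448 + 11) = 1/459 ≈ 0.0021787)
k - w = 1/459 - 1*12237 = 1/459 - 12237 = -5616782/459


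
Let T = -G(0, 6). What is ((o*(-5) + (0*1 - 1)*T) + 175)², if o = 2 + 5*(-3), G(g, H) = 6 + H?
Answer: 63504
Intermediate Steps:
o = -13 (o = 2 - 15 = -13)
T = -12 (T = -(6 + 6) = -1*12 = -12)
((o*(-5) + (0*1 - 1)*T) + 175)² = ((-13*(-5) + (0*1 - 1)*(-12)) + 175)² = ((65 + (0 - 1)*(-12)) + 175)² = ((65 - 1*(-12)) + 175)² = ((65 + 12) + 175)² = (77 + 175)² = 252² = 63504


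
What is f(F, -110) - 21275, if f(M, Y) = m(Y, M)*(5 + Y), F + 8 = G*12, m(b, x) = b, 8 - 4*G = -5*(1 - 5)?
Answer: -9725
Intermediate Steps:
G = -3 (G = 2 - (-5)*(1 - 5)/4 = 2 - (-5)*(-4)/4 = 2 - 1/4*20 = 2 - 5 = -3)
F = -44 (F = -8 - 3*12 = -8 - 36 = -44)
f(M, Y) = Y*(5 + Y)
f(F, -110) - 21275 = -110*(5 - 110) - 21275 = -110*(-105) - 21275 = 11550 - 21275 = -9725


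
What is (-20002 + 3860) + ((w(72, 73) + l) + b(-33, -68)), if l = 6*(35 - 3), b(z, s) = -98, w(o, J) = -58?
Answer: -16106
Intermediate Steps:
l = 192 (l = 6*32 = 192)
(-20002 + 3860) + ((w(72, 73) + l) + b(-33, -68)) = (-20002 + 3860) + ((-58 + 192) - 98) = -16142 + (134 - 98) = -16142 + 36 = -16106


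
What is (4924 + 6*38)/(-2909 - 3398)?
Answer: -736/901 ≈ -0.81687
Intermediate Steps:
(4924 + 6*38)/(-2909 - 3398) = (4924 + 228)/(-6307) = 5152*(-1/6307) = -736/901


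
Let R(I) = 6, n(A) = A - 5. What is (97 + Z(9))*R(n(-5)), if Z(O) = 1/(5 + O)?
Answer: 4077/7 ≈ 582.43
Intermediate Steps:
n(A) = -5 + A
(97 + Z(9))*R(n(-5)) = (97 + 1/(5 + 9))*6 = (97 + 1/14)*6 = (1359/14)*6 = 4077/7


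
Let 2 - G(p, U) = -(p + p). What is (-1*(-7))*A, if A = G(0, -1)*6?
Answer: 84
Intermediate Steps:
G(p, U) = 2 + 2*p (G(p, U) = 2 - (-1)*(p + p) = 2 - (-1)*2*p = 2 - (-2)*p = 2 + 2*p)
A = 12 (A = (2 + 2*0)*6 = (2 + 0)*6 = 2*6 = 12)
(-1*(-7))*A = -1*(-7)*12 = 7*12 = 84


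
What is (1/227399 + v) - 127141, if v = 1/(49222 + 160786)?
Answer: -6071695907842665/47755609192 ≈ -1.2714e+5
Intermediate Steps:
v = 1/210008 ≈ 4.7617e-6
(1/227399 + v) - 127141 = (1/227399 + 1/210008) - 127141 = 437407/47755609192 - 127141 = -6071695907842665/47755609192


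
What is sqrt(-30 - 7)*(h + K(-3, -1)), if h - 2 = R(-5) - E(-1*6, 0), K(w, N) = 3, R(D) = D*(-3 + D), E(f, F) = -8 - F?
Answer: 53*I*sqrt(37) ≈ 322.39*I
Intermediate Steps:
h = 50 (h = 2 + (-5*(-3 - 5) - (-8 - 1*0)) = 2 + (-5*(-8) - (-8 + 0)) = 2 + (40 - 1*(-8)) = 2 + (40 + 8) = 2 + 48 = 50)
sqrt(-30 - 7)*(h + K(-3, -1)) = sqrt(-30 - 7)*(50 + 3) = sqrt(-37)*53 = (I*sqrt(37))*53 = 53*I*sqrt(37)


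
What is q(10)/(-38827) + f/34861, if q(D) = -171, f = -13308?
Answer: -510748485/1353548047 ≈ -0.37734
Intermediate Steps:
q(10)/(-38827) + f/34861 = -171/(-38827) - 13308/34861 = -171*(-1/38827) - 13308*1/34861 = 171/38827 - 13308/34861 = -510748485/1353548047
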